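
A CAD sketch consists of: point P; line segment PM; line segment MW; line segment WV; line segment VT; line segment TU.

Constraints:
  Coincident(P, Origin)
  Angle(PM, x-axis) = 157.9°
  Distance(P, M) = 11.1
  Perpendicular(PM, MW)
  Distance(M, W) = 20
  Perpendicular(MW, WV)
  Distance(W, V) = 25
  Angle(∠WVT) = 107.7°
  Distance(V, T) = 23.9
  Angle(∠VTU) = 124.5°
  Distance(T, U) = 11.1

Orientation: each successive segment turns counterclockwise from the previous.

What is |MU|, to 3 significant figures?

28.0

∠WVT = 107.7° gives VT at 50.2° from the x-axis; with |VT| = 23.9, T = (20.7, -5.40). ∠VTU = 124.5° gives TU at 106° from the x-axis; with |TU| = 11.1, U = (17.6, 5.29). Then |MU| = |U − M| = 28.0.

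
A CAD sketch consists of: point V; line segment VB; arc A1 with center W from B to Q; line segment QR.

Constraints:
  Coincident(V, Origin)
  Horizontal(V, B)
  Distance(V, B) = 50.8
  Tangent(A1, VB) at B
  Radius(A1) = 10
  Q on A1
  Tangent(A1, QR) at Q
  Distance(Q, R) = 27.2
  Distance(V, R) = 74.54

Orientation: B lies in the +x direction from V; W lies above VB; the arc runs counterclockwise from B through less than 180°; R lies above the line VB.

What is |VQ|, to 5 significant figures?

61.132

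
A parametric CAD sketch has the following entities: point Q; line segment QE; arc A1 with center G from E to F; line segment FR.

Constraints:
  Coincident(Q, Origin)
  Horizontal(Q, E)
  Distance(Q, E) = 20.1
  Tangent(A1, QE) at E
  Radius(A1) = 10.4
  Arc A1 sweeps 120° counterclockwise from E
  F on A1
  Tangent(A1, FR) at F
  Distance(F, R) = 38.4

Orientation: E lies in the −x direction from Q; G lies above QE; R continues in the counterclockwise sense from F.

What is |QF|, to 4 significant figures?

19.14

Q is at the origin; QE is horizontal with |QE| = 20.1 and E on the −x side, so E = (-20.10, 0.000). Since A1 is tangent to QE there, GE ⟂ QE, so G = E + (0, 10.4) = (-20.10, 10.40). On A1, E sits at bearing -90° from G; a 120° counterclockwise sweep puts F at bearing 30°, so F = G + 10.4·(cos 30°, sin 30°) = (-11.09, 15.60). Then |QF| = |F − Q| = 19.14.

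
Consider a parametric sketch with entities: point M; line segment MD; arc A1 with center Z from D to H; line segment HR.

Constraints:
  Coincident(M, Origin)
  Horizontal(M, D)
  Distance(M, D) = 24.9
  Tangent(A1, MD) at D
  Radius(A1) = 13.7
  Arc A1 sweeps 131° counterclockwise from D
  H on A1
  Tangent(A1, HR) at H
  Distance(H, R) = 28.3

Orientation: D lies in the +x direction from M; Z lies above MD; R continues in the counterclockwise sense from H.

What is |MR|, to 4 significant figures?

47.10

M is at the origin; MD is horizontal with |MD| = 24.9 and D on the +x side, so D = (24.90, 0.000). A1 meets MD tangentially, so ZD is at right angles to MD, so Z = D + (0, 13.7) = (24.90, 13.70). On A1, D sits at bearing -90° from Z; a 131° counterclockwise sweep puts H at bearing 41°, so H = Z + 13.7·(cos 41°, sin 41°) = (35.24, 22.69). Since A1 is tangent to HR there, ZH ⟂ HR, so HR runs along (−sin 41°, cos 41°); with |HR| = 28.3, R = (16.67, 44.05). Then |MR| = |R − M| = 47.10.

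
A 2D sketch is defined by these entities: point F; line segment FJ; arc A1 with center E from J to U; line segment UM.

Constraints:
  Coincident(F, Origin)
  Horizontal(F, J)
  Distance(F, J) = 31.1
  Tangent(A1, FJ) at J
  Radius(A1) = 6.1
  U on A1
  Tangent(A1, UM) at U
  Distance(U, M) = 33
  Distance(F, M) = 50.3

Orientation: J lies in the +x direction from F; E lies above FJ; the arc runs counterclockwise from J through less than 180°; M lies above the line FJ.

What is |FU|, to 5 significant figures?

37.792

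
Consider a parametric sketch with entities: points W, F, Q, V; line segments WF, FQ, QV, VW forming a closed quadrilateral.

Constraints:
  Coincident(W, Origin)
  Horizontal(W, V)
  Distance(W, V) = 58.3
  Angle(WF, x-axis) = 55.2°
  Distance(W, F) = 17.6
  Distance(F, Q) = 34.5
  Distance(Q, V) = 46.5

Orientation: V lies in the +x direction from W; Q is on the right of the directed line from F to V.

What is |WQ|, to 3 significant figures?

25.3

Checks: |FQ| = 34.50 ✓; |QV| = 46.50 ✓.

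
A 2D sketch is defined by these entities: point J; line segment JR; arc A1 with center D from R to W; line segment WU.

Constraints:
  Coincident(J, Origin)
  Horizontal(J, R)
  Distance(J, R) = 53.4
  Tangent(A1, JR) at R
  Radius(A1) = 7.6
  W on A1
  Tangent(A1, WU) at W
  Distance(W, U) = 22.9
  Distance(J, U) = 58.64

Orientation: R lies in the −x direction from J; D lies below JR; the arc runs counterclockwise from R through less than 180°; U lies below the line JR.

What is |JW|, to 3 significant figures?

61.2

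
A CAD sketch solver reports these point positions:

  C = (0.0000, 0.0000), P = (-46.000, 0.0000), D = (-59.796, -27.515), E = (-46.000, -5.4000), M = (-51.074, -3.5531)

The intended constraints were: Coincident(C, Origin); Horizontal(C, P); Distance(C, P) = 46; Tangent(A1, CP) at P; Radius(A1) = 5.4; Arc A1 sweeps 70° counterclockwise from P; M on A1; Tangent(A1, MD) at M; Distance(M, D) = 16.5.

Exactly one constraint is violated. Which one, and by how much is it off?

Distance(M, D) = 16.5 — off by 9.00.

C = (0.00, 0.00) ✓; C.y = 0.00, P.y = 0.00 ✓; |CP| = 46.00 ✓; ∠(EP, PC) = 90.00° ✓; |EP| = 5.400 ✓; bearing(E→M) − bearing(E→P) = 70.00° ✓; |EM| = 5.400 ✓; ∠(EM, MD) = 90.00° ✓; |MD| = 25.50 ✗.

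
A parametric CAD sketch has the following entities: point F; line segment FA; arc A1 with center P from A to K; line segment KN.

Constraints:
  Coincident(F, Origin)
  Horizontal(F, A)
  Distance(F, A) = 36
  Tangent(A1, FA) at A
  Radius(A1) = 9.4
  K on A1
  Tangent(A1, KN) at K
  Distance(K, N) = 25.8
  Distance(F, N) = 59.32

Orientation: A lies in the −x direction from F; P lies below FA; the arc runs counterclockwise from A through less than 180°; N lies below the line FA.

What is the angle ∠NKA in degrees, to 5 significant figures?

138.92°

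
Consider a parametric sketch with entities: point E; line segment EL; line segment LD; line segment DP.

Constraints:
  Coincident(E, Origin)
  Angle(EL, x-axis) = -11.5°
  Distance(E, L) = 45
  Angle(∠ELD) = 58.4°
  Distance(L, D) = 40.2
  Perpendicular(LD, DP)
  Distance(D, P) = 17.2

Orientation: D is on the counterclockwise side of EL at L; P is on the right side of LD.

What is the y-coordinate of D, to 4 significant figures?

28.78

E is at the origin; EL runs at -11.5° with length 45.0, so L = 45.0·(cos -11.5°, sin -11.5°) = (44.10, -8.972). ∠ELD = 58.4°, so LD runs at -11.5° + (180° − 58.4°) = 110.1° from the x-axis; with |LD| = 40.2, D = L + 40.2·(cos 110.1°, sin 110.1°) = (30.28, 28.78). So D.y = 28.78.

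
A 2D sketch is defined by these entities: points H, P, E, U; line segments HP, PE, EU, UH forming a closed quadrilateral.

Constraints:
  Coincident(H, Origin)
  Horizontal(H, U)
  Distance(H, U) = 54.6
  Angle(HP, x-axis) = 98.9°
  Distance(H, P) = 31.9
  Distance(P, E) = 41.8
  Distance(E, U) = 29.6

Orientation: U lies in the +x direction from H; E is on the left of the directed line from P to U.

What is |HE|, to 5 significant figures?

42.724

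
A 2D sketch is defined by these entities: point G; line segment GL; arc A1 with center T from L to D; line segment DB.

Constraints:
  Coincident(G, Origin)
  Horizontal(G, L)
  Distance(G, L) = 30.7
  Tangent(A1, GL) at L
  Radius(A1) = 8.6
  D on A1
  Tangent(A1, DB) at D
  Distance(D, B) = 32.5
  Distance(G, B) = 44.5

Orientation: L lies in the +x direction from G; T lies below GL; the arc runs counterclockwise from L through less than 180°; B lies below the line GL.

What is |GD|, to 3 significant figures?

23.5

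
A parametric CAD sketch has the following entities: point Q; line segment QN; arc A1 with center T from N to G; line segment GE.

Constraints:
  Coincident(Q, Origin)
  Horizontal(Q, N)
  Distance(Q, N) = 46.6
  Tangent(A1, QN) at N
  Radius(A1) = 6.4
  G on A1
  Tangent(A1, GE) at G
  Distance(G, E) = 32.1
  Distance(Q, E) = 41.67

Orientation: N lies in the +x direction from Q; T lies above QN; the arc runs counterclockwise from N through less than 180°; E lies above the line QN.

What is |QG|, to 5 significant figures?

52.008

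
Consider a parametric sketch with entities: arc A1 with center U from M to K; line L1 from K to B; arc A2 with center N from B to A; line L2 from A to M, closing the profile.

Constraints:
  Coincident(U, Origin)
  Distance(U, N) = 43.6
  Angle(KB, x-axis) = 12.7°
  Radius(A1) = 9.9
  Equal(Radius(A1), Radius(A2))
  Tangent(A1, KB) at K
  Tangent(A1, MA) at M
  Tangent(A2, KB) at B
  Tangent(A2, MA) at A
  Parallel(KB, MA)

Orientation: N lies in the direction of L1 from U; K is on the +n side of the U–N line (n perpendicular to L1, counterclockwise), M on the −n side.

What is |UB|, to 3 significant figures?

44.7

The slot axis is L1's direction at 12.7°, so u = (cos 12.7°, sin 12.7°) = (0.976, 0.220) and n = (−sin 12.7°, cos 12.7°) = (-0.220, 0.976). U is at the origin and N lies 43.6 along u from U, so N = 43.6·u = (42.5, 9.59). Tangency of A1 to both parallel lines with radius 9.9 puts K and M at U ± 9.9·n: K = (-2.18, 9.66), M = (2.18, -9.66). Equal radii place B and A the same way about N: B = N + 9.9·n = (40.4, 19.2), A = N − 9.9·n = (44.7, -0.0725). Then |UB| = |B − U| = 44.7.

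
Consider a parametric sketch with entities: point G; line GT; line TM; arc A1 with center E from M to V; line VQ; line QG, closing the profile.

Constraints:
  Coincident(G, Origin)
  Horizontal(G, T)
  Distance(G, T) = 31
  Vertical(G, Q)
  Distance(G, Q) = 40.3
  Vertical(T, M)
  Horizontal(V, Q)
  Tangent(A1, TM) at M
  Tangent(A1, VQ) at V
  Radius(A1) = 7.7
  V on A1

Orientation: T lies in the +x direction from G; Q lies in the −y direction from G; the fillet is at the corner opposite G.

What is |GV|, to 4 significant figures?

46.55

G is at the origin; G and T share the same y with |GT| = 31.0 and T on the +x side, so T = (31.00, 0.000). G and Q share the same x with |GQ| = 40.3 and Q on the −y side, so Q = (0.000, -40.30). The virtual corner opposite G is at (31.00, -40.30). A1 meets TM tangentially, so EM is at right angles to TM and the tangent condition forces EV to be normal to VQ, with radius 7.7, so the center E sits 7.7 in from both sides at E = (23.30, -32.60). That places the tangent points at M = (31.00, -32.60) on TM and V = (23.30, -40.30) on VQ. Then |GV| = |V − G| = 46.55.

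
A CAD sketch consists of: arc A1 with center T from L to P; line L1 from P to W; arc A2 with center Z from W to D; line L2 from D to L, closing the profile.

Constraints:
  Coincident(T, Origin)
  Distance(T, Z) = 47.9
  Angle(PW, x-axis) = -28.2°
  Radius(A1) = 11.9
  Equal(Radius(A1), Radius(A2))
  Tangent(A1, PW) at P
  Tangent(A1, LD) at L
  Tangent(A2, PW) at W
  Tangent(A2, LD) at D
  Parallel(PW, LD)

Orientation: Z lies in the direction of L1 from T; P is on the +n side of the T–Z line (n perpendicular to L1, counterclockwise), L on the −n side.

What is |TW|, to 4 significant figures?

49.36

The slot axis is L1's direction at -28.2°, so u = (cos -28.2°, sin -28.2°) = (0.8813, -0.4726) and n = (−sin -28.2°, cos -28.2°) = (0.4726, 0.8813). T is at the origin and Z lies 47.9 along u from T, so Z = 47.9·u = (42.21, -22.64). Tangency of A1 to both parallel lines with radius 11.9 puts P and L at T ± 11.9·n: P = (5.623, 10.49), L = (-5.623, -10.49). Equal radii place W and D the same way about Z: W = Z + 11.9·n = (47.84, -12.15), D = Z − 11.9·n = (36.59, -33.12). Then |TW| = |W − T| = 49.36.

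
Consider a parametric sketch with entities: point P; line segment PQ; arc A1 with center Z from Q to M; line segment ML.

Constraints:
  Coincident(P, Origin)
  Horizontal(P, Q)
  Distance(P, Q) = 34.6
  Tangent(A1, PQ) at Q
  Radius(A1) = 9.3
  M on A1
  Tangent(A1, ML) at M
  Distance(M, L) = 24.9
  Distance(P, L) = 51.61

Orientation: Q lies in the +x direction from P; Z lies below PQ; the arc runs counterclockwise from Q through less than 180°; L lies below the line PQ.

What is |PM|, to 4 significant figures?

29.47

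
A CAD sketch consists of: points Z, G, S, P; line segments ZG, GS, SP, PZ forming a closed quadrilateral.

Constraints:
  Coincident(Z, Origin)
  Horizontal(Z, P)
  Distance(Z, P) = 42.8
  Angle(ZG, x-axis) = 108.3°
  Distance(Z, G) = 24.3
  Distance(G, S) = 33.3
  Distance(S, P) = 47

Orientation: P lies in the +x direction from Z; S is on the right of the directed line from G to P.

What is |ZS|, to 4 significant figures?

10.41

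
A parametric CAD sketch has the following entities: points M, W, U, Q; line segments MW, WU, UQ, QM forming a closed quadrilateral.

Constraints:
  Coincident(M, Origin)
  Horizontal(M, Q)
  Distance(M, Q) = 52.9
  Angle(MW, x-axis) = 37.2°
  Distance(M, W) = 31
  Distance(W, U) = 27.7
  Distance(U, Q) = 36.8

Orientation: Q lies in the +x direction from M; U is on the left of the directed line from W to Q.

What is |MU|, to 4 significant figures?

58.69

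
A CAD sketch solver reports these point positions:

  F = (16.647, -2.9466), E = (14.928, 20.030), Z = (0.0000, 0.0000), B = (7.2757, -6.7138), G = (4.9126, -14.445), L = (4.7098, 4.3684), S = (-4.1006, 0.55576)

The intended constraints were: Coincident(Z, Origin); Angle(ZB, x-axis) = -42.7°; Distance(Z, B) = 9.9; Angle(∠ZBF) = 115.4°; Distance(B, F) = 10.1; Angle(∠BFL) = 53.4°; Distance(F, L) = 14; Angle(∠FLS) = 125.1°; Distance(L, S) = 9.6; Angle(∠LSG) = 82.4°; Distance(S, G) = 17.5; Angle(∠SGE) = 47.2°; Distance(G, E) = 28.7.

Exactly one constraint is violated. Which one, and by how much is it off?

Distance(G, E) = 28.7 — off by 7.20.

Z = (0.00, 0.00) ✓; ZB at -42.70° ✓; |ZB| = 9.900 ✓; ∠ZBF = 115.4° ✓; |BF| = 10.10 ✓; ∠BFL = 53.40° ✓; |FL| = 14.00 ✓; ∠FLS = 125.1° ✓; |LS| = 9.600 ✓; ∠LSG = 82.40° ✓; |SG| = 17.50 ✓; ∠SGE = 47.20° ✓; |GE| = 35.90 ✗.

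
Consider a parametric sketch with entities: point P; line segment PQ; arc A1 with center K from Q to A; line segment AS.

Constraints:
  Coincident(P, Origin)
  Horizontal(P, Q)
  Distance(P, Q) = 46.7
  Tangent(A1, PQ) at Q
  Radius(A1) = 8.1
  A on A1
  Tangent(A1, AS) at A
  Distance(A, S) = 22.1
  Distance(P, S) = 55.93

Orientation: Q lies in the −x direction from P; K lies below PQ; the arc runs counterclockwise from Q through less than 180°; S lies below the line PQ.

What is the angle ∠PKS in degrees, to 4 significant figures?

98.44°

P is at the origin; P and Q share the same y with |PQ| = 46.7 and Q on the −x side, so Q = (-46.70, 0.000). Tangency of A1 to PQ means the radius KQ is perpendicular to PQ, so K = Q + (0, -8.1) = (-46.70, -8.100). Since KA ⟂ AS (tangency), |KS| = √(8.1² + 22.1²) = 23.54 regardless of where A sits on A1. So S lies on both circle(P, 55.93) and circle(K, 23.54); the below-PQ intersection is S = (-46.13, -31.63). A is the foot of the tangent from S: A = (-54.24, -11.07).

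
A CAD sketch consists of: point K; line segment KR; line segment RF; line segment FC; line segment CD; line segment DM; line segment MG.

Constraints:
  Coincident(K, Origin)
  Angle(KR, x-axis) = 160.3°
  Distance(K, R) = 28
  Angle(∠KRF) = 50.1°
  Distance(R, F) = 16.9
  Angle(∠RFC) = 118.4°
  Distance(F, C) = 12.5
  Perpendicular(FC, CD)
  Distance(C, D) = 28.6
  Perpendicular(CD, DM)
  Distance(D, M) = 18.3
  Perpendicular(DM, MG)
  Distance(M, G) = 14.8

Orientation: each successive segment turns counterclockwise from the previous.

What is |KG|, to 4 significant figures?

25.60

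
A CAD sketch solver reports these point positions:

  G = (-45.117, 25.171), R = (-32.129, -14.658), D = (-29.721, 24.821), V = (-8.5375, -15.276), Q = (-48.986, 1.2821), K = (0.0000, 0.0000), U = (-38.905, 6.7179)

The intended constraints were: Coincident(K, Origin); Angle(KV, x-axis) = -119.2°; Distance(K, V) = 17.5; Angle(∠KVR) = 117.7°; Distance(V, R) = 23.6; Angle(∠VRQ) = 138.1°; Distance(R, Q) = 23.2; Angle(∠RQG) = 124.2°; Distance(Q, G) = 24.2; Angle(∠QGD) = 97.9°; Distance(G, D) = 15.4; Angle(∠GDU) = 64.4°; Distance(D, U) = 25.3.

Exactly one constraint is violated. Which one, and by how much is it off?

Distance(D, U) = 25.3 — off by 5.00.

K = (0.00, 0.00) ✓; KV at -119.2° ✓; |KV| = 17.50 ✓; ∠KVR = 117.7° ✓; |VR| = 23.60 ✓; ∠VRQ = 138.1° ✓; |RQ| = 23.20 ✓; ∠RQG = 124.2° ✓; |QG| = 24.20 ✓; ∠QGD = 97.90° ✓; |GD| = 15.40 ✓; ∠GDU = 64.40° ✓; |DU| = 20.30 ✗.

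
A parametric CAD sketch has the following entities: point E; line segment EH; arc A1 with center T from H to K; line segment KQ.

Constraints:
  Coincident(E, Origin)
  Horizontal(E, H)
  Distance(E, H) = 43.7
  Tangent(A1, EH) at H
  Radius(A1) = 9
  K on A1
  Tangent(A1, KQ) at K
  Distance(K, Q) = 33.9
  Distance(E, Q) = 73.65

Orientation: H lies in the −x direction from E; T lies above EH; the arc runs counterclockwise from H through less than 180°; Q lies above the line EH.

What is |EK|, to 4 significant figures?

40.81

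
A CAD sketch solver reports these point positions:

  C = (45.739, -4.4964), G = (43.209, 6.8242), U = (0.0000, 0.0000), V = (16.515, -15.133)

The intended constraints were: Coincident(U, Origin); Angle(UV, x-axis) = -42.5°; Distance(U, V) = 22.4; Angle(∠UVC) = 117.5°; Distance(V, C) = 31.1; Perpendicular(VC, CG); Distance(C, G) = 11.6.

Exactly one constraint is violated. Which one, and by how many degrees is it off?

Perpendicular(VC, CG) — off by 7.40°.

U = (0.00, 0.00) ✓; UV at -42.50° ✓; |UV| = 22.40 ✓; ∠UVC = 117.5° ✓; |VC| = 31.10 ✓; ∠(VC, CG) = 82.60° ✗; |CG| = 11.60 ✓.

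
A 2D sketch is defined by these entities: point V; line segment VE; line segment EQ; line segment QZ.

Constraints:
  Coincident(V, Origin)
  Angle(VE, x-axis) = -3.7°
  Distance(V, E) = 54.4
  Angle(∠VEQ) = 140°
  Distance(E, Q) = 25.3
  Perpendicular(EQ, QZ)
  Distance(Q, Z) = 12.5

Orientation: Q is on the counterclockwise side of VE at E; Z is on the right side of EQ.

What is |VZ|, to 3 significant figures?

82.1

V is at the origin; VE runs at -3.7° with length 54.4, so E = 54.4·(cos -3.7°, sin -3.7°) = (54.3, -3.51). ∠VEQ = 140.0°, so EQ runs at -3.7° + (180° − 140.0°) = 36.3° from the x-axis; with |EQ| = 25.3, Q = E + 25.3·(cos 36.3°, sin 36.3°) = (74.7, 11.5). EQ is perpendicular to QZ; with |QZ| = 12.5 on the right of EQ, Z = Q + 12.5·(0.592, -0.806) = (82.1, 1.39). Then |VZ| = |Z − V| = 82.1.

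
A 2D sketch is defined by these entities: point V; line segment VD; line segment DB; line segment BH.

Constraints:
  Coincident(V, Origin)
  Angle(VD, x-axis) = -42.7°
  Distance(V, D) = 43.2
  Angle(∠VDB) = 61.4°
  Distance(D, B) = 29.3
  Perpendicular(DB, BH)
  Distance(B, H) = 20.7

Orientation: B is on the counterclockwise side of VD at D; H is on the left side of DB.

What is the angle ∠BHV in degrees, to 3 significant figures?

153°

V is at the origin; VD runs at -42.7° with length 43.2, so D = 43.2·(cos -42.7°, sin -42.7°) = (31.7, -29.3). ∠VDB = 61.4°, so DB runs at -42.7° + (180° − 61.4°) = 75.9° from the x-axis; with |DB| = 29.3, B = D + 29.3·(cos 75.9°, sin 75.9°) = (38.9, -0.879). DB ⟂ BH; with |BH| = 20.7 on the left of DB, H = B + 20.7·(-0.970, 0.244) = (18.8, 4.16). Then cos ∠BHV = HB·HV / (|HB||HV|), giving 153°.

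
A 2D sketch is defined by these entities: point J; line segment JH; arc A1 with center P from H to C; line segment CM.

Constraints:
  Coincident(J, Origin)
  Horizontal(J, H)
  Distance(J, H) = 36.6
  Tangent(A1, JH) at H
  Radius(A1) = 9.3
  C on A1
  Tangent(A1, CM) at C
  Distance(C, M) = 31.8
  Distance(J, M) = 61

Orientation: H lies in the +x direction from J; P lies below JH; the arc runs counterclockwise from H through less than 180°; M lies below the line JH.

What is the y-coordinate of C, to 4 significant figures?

-14.04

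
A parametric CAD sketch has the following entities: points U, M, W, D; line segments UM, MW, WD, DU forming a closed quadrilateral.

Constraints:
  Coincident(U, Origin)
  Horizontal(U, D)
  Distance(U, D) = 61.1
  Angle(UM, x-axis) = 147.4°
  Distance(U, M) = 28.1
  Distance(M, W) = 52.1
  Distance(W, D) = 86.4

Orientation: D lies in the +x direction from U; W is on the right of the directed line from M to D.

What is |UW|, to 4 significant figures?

40.39

U is at the origin; U and D share the same y with |UD| = 61.1 and D in +x, so D = (61.1, 0). UM runs at 147.4° with |UM| = 28.1, so M = (-23.67, 15.14). W is determined by |MW| = 52.1 and |WD| = 86.4 together: it lies at the intersection of circle(M, 52.1) and circle(D, 86.4). With |MD| = 86.11, the foot of the radical line on MD is 15.47 from M and the perpendicular offset is √(52.1² − 15.47²) = 49.75. Taking the right-of-MD solution: W = (-17.19, -36.56).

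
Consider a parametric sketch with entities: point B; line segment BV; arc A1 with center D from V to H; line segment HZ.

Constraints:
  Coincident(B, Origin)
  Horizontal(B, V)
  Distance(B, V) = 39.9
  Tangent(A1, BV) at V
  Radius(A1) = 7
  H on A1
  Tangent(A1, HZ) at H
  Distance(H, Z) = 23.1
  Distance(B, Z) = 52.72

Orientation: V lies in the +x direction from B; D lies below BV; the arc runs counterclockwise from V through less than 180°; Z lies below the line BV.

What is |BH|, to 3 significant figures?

34.9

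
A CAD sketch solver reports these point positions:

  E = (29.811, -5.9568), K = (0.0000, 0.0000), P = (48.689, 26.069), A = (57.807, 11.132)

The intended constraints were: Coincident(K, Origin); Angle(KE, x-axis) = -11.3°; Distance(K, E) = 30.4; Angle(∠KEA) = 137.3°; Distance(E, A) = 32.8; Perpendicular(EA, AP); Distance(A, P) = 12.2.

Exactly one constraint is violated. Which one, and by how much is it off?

Distance(A, P) = 12.2 — off by 5.30.

K = (0.00, 0.00) ✓; KE at -11.30° ✓; |KE| = 30.40 ✓; ∠KEA = 137.3° ✓; |EA| = 32.80 ✓; ∠(EA, AP) = 90.00° ✓; |AP| = 17.50 ✗.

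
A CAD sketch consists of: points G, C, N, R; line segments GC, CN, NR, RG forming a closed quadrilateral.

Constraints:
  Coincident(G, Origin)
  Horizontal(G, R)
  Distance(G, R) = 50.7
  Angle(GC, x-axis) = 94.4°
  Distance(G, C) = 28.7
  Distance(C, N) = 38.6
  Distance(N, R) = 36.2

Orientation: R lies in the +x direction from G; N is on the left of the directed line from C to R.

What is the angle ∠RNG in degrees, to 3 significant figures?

71.2°

G is at the origin; GR is horizontal with |GR| = 50.7 and R in +x, so R = (50.7, 0). GC runs at 94.4° with |GC| = 28.7, so C = (-2.20, 28.6). N is determined by |CN| = 38.6 and |NR| = 36.2 together: it lies at the intersection of circle(C, 38.6) and circle(R, 36.2). With |CR| = 60.1, the foot of the radical line on CR is 31.6 from C and the perpendicular offset is √(38.6² − 31.6²) = 22.2. Taking the left-of-CR solution: N = (36.1, 33.1).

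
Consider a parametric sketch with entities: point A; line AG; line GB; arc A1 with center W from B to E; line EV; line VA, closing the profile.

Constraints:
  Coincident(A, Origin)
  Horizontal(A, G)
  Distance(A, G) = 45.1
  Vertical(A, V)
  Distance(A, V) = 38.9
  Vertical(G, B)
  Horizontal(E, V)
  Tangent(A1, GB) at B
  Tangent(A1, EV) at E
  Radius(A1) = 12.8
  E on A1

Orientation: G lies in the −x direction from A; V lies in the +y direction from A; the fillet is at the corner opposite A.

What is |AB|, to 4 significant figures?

52.11

A is at the origin; A and G share the same y with |AG| = 45.1 and G on the −x side, so G = (-45.10, 0.000). A and V share the same x with |AV| = 38.9 and V on the +y side, so V = (0.000, 38.90). The virtual corner opposite A is at (-45.10, 38.90). A1 meets GB tangentially, so WB is at right angles to GB and A1 meets EV tangentially, so WE is at right angles to EV, with radius 12.8, so the center W sits 12.8 in from both sides at W = (-32.30, 26.10). That places the tangent points at B = (-45.10, 26.10) on GB and E = (-32.30, 38.90) on EV. Then |AB| = |B − A| = 52.11.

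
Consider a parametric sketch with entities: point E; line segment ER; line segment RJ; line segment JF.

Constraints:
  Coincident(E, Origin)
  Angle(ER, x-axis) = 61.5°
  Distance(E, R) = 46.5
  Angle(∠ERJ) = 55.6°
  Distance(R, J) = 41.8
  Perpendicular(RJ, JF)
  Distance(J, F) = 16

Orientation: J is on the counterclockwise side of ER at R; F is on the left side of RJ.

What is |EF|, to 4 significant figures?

27.23

E is at the origin; ER runs at 61.5° with length 46.5, so R = 46.5·(cos 61.5°, sin 61.5°) = (22.19, 40.86). ∠ERJ = 55.6°, so RJ runs at 61.5° + (180° − 55.6°) = 185.9° from the x-axis; with |RJ| = 41.8, J = R + 41.8·(cos 185.9°, sin 185.9°) = (-19.39, 36.57). RJ ⟂ JF; with |JF| = 16.0 on the left of RJ, F = J + 16.0·(0.1028, -0.9947) = (-17.75, 20.65). Then |EF| = |F − E| = 27.23.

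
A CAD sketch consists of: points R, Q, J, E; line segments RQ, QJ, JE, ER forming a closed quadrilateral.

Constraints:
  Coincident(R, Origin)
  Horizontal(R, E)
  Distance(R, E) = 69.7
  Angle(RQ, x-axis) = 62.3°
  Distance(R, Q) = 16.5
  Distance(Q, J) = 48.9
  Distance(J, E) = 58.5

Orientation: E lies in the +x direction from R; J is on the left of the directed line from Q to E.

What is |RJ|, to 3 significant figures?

65.0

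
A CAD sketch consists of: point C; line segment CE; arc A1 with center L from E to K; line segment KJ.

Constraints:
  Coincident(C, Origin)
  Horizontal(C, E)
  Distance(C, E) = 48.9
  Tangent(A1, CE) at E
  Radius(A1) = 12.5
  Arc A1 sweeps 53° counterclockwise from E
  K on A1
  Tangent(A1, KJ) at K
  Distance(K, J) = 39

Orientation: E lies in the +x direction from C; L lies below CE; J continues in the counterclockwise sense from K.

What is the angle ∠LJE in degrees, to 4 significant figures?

11.97°

C is at the origin; CE is horizontal with |CE| = 48.9 and E on the +x side, so E = (48.90, 0.000). The tangent condition forces LE to be normal to CE, so L = E + (0, -12.5) = (48.90, -12.50). On A1, E sits at bearing 90° from L; a 53° counterclockwise sweep puts K at bearing 143°, so K = L + 12.5·(cos 143°, sin 143°) = (38.92, -4.977). The tangent condition forces LK to be normal to KJ, so KJ runs along (−sin 143°, cos 143°); with |KJ| = 39.0, J = (15.45, -36.12). Then cos ∠LJE = JL·JE / (|JL||JE|), giving 11.97°.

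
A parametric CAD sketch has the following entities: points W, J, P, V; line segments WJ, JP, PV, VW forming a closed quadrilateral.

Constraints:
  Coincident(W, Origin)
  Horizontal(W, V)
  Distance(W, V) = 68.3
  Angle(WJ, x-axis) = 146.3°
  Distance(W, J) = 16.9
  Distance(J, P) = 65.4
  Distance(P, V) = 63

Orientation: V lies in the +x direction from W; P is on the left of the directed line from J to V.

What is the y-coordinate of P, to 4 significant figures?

53.17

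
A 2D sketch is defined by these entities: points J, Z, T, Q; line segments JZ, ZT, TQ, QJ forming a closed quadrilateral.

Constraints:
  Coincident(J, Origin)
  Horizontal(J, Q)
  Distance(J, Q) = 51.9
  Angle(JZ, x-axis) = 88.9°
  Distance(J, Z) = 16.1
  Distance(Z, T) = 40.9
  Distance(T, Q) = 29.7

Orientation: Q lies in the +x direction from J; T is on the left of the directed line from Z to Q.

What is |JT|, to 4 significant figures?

48.06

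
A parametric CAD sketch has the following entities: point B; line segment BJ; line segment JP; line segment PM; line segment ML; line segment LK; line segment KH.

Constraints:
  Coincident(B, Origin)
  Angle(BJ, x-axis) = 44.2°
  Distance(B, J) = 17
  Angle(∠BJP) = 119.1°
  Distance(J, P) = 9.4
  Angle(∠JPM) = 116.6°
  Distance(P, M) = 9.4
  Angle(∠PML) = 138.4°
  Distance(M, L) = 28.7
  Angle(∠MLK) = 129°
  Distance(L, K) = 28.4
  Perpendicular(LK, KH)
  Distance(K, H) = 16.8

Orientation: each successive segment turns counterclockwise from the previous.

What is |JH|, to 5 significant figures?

41.865

∠MLK = 129.0° gives LK at -98.900° from the x-axis; with |LK| = 28.4, K = (-28.696, -19.650). LK is perpendicular to KH, so KH runs at -8.9000°; with |KH| = 16.8, H = (-12.098, -22.249). Then |JH| = |H − J| = 41.865.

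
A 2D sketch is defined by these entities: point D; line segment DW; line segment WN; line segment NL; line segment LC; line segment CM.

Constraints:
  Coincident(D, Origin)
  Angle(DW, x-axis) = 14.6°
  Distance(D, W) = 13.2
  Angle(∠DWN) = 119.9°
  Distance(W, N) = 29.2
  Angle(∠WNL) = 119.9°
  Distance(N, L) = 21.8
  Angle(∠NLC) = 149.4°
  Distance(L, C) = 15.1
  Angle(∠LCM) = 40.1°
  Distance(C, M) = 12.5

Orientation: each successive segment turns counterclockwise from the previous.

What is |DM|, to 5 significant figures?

40.629

D is at the origin; DW runs at 14.6° with length 13.2, so W = (12.774, 3.3273). ∠DWN = 119.9° gives WN at 74.700° from the x-axis; with |WN| = 29.2, N = (20.479, 31.492). ∠WNL = 119.9° gives NL at 134.80° from the x-axis; with |NL| = 21.8, L = (5.1178, 46.961). ∠NLC = 149.4° gives LC at 165.40° from the x-axis; with |LC| = 15.1, C = (-9.4946, 50.767). ∠LCM = 40.1° gives CM at -54.700° from the x-axis; with |CM| = 12.5, M = (-2.2714, 40.566). Then |DM| = |M − D| = 40.629.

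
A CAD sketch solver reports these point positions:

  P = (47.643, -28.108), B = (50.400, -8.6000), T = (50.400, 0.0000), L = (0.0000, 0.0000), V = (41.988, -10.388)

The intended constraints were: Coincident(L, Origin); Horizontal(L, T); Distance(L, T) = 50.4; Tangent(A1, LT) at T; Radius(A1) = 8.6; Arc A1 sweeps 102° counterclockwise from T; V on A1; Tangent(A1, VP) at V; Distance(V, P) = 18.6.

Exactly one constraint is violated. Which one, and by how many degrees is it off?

Tangent(A1, VP) at V — off by 5.70°.

L = (0.00, 0.00) ✓; L.y = 0.00, T.y = 0.00 ✓; |LT| = 50.40 ✓; ∠(BT, TL) = 90.00° ✓; |BT| = 8.600 ✓; bearing(B→V) − bearing(B→T) = 102.0° ✓; |BV| = 8.600 ✓; ∠(BV, VP) = 84.30° ✗; |VP| = 18.60 ✓.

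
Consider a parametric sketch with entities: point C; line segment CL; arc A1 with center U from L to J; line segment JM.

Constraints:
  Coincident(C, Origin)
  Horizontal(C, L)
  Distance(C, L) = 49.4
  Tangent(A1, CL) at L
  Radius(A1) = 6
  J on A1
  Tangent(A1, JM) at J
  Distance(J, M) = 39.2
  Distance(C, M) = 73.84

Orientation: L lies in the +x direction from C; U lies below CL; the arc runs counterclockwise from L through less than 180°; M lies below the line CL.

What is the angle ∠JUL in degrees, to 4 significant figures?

112.6°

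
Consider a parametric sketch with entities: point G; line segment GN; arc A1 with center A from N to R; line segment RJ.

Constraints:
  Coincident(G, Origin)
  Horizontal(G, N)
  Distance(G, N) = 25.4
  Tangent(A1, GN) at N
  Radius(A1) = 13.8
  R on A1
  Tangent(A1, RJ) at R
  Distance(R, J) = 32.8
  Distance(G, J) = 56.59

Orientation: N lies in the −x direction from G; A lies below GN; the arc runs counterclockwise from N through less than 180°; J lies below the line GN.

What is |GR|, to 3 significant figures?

42.6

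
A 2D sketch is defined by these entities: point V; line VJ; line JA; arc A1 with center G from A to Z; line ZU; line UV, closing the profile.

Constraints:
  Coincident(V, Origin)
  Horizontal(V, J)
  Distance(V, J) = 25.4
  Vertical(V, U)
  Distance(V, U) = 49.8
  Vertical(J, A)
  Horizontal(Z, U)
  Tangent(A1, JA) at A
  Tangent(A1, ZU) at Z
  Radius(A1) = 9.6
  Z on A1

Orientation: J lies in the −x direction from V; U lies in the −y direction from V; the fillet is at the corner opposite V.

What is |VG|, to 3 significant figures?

43.2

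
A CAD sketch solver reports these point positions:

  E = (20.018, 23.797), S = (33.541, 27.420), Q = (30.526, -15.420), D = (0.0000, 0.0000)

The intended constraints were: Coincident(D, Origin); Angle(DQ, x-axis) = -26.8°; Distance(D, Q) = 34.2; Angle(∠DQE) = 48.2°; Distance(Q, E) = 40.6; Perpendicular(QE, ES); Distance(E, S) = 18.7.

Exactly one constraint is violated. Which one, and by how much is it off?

Distance(E, S) = 18.7 — off by 4.70.

D = (0.00, 0.00) ✓; DQ at -26.80° ✓; |DQ| = 34.20 ✓; ∠DQE = 48.20° ✓; |QE| = 40.60 ✓; ∠(QE, ES) = 90.00° ✓; |ES| = 14.00 ✗.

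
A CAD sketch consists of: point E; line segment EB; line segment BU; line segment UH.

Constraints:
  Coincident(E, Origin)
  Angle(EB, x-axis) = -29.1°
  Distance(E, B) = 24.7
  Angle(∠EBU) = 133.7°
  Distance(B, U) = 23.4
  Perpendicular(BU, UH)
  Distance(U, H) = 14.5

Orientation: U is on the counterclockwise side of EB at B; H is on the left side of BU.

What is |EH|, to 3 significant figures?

40.6

∠EBU = 133.7°, so BU runs at -29.1° + (180° − 133.7°) = 17.2° from the x-axis; with |BU| = 23.4, U = B + 23.4·(cos 17.2°, sin 17.2°) = (43.9, -5.09). BU ⟂ UH; with |UH| = 14.5 on the left of BU, H = U + 14.5·(-0.296, 0.955) = (39.6, 8.76). Then |EH| = |H − E| = 40.6.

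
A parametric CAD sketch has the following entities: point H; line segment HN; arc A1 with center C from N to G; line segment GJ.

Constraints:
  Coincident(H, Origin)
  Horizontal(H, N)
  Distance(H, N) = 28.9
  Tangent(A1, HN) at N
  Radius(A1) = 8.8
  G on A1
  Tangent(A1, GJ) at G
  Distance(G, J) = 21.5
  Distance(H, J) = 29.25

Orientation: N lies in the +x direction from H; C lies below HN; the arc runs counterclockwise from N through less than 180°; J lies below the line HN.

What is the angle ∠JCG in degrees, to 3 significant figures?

67.7°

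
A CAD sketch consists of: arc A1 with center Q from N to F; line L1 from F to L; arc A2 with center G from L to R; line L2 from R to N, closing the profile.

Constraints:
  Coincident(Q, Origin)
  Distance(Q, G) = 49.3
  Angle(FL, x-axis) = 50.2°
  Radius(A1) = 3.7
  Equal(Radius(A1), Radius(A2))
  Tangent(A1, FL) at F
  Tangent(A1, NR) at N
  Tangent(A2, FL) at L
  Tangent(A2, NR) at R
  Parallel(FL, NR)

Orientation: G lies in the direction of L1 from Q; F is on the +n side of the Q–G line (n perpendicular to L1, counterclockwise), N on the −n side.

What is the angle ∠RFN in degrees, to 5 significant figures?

81.464°

The slot axis is L1's direction at 50.2°, so u = (cos 50.2°, sin 50.2°) = (0.64011, 0.76828) and n = (−sin 50.2°, cos 50.2°) = (-0.76828, 0.64011). Q is at the origin and G lies 49.3 along u from Q, so G = 49.3·u = (31.557, 37.876). Tangency of A1 to both parallel lines with radius 3.7 puts F and N at Q ± 3.7·n: F = (-2.8426, 2.3684), N = (2.8426, -2.3684). Equal radii place L and R the same way about G: L = G + 3.7·n = (28.715, 40.245), R = G − 3.7·n = (34.400, 35.508). Then cos ∠RFN = FR·FN / (|FR||FN|), giving 81.464°.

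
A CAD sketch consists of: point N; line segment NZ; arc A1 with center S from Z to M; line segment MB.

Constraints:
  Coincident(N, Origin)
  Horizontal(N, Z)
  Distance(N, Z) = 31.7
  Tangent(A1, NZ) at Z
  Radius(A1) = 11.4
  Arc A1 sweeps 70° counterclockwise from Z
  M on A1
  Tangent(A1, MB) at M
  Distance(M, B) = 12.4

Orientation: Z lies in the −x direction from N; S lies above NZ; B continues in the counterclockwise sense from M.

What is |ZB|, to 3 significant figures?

24.3

On A1, Z sits at bearing -90° from S; a 70° counterclockwise sweep puts M at bearing -20°, so M = S + 11.4·(cos -20°, sin -20°) = (-21.0, 7.50). The tangent condition forces SM to be normal to MB, so MB runs along (−sin -20°, cos -20°); with |MB| = 12.4, B = (-16.7, 19.2). Then |ZB| = |B − Z| = 24.3.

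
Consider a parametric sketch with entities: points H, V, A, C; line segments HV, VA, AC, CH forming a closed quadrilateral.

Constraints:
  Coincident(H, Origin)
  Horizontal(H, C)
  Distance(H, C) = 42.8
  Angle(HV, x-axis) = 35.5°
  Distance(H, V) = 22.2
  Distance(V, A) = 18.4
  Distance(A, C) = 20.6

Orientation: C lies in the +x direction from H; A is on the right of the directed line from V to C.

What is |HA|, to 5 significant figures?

23.309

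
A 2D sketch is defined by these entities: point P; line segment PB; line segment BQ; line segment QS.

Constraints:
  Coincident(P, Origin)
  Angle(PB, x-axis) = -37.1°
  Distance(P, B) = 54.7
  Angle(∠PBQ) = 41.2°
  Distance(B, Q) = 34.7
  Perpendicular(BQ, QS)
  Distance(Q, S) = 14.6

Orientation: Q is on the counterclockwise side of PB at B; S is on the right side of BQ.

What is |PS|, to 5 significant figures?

51.040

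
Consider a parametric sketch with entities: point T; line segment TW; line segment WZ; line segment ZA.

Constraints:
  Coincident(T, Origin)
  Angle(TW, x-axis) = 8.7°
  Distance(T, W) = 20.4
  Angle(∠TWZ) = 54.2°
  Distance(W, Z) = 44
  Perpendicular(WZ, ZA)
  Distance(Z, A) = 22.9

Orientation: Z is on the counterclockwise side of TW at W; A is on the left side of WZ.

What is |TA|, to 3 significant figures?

32.7

T is at the origin; TW runs at 8.7° with length 20.4, so W = 20.4·(cos 8.7°, sin 8.7°) = (20.2, 3.09). ∠TWZ = 54.2°, so WZ runs at 8.7° + (180° − 54.2°) = 134° from the x-axis; with |WZ| = 44.0, Z = W + 44.0·(cos 134°, sin 134°) = (-10.7, 34.5). WZ ⟂ ZA; with |ZA| = 22.9 on the left of WZ, A = Z + 22.9·(-0.713, -0.701) = (-27.0, 18.4). Then |TA| = |A − T| = 32.7.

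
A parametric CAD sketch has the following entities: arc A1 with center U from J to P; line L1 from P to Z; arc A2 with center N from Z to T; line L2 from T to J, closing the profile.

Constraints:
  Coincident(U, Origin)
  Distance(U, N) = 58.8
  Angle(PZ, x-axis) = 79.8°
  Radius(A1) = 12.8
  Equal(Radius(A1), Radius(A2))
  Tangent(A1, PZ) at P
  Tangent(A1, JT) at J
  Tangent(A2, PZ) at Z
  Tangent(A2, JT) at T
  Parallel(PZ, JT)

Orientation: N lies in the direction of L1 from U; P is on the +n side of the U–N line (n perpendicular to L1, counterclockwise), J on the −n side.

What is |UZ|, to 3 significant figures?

60.2

The slot axis is L1's direction at 79.8°, so u = (cos 79.8°, sin 79.8°) = (0.177, 0.984) and n = (−sin 79.8°, cos 79.8°) = (-0.984, 0.177). U is at the origin and N lies 58.8 along u from U, so N = 58.8·u = (10.4, 57.9). Tangency of A1 to both parallel lines with radius 12.8 puts P and J at U ± 12.8·n: P = (-12.6, 2.27), J = (12.6, -2.27). Equal radii place Z and T the same way about N: Z = N + 12.8·n = (-2.19, 60.1), T = N − 12.8·n = (23.0, 55.6). Then |UZ| = |Z − U| = 60.2.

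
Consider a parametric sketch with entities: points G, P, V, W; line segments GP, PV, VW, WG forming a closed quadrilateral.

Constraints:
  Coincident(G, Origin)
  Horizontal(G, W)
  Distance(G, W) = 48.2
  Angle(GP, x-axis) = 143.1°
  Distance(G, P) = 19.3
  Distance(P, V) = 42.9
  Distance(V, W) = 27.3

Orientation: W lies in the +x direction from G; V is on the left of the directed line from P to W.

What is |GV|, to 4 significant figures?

32.14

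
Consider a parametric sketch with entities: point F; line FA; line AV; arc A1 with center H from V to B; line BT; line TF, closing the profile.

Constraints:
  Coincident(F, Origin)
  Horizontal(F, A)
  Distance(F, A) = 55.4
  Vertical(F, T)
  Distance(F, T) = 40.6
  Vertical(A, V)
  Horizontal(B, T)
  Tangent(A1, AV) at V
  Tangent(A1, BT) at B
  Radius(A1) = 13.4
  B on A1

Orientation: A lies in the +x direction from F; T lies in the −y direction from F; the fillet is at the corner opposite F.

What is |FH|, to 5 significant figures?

50.038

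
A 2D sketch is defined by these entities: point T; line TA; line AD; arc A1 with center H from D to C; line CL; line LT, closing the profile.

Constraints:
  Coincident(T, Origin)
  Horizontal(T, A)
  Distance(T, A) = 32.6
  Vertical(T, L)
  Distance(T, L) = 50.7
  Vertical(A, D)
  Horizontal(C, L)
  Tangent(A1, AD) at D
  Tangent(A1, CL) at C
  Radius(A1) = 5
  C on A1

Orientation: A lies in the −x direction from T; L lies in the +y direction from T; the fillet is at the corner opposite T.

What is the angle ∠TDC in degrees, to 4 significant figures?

99.50°

T is at the origin; T and A share the same y with |TA| = 32.6 and A on the −x side, so A = (-32.60, 0.000). T and L share the same x with |TL| = 50.7 and L on the +y side, so L = (0.000, 50.70). The virtual corner opposite T is at (-32.60, 50.70). Since A1 is tangent to AD there, HD ⟂ AD and tangency of A1 to CL means the radius HC is perpendicular to CL, with radius 5.0, so the center H sits 5.0 in from both sides at H = (-27.60, 45.70). That places the tangent points at D = (-32.60, 45.70) on AD and C = (-27.60, 50.70) on CL. Then cos ∠TDC = DT·DC / (|DT||DC|), giving 99.50°.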